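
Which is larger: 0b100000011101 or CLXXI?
Convert 0b100000011101 (binary) → 2048 + 16 + 8 + 4 + 1 = 2077 (decimal)
Convert CLXXI (Roman numeral) → 100 + 50 + 10 + 10 + 1 = 171 (decimal)
Compare 2077 vs 171: larger = 2077
2077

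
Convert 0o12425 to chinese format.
Convert 0o12425 (octal) → 1×4096 + 2×512 + 4×64 + 2×8 + 5 = 5397 (decimal)
Convert 5397 (decimal) → 5397 = 5×1000 + 3×100 + 9×10 + 7 → 五千三百九十七 (Chinese numeral)
五千三百九十七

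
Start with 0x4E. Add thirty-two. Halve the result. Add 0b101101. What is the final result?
Convert 0x4E (hexadecimal) → 4×16 + 14 = 78 (decimal)
Start: 78
Convert thirty-two (English words) → 32 (decimal)
78 + 32 = 110
110 ÷ 2 = 55
Convert 0b101101 (binary) → 32 + 8 + 4 + 1 = 45 (decimal)
55 + 45 = 100
100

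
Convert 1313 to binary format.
Convert 1313 (decimal) → 1313 = 1024 + 256 + 32 + 1 → 0b10100100001 (binary)
0b10100100001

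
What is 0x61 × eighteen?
Convert 0x61 (hexadecimal) → 6×16 + 1 = 97 (decimal)
Convert eighteen (English words) → 18 (decimal)
Compute 97 × 18 = 1746
1746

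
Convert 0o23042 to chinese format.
Convert 0o23042 (octal) → 2×4096 + 3×512 + 4×8 + 2 = 9762 (decimal)
Convert 9762 (decimal) → 9762 = 9×1000 + 7×100 + 6×10 + 2 → 九千七百六十二 (Chinese numeral)
九千七百六十二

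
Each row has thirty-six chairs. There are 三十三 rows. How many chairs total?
Convert thirty-six (English words) → 36 (decimal)
Convert 三十三 (Chinese numeral) → 3×10 + 3 = 33 (decimal)
Compute 36 × 33 = 1188
1188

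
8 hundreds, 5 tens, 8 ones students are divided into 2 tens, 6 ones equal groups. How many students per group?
Convert 8 hundreds, 5 tens, 8 ones (place-value notation) → 8×100 + 5×10 + 8 = 858 (decimal)
Convert 2 tens, 6 ones (place-value notation) → 2×10 + 6 = 26 (decimal)
Compute 858 ÷ 26 = 33
33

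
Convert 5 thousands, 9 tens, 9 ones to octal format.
Convert 5 thousands, 9 tens, 9 ones (place-value notation) → 5×1000 + 9×10 + 9 = 5099 (decimal)
Convert 5099 (decimal) → 5099 = 1×4096 + 1×512 + 7×64 + 5×8 + 3 → 0o11753 (octal)
0o11753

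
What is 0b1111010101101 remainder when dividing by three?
Convert 0b1111010101101 (binary) → 4096 + 2048 + 1024 + 512 + 128 + 32 + 8 + 4 + 1 = 7853 (decimal)
Convert three (English words) → 3 (decimal)
Compute 7853 mod 3 = 2
2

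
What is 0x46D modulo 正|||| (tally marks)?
Convert 0x46D (hexadecimal) → 4×256 + 6×16 + 13 = 1133 (decimal)
Convert 正|||| (tally marks) → 5 + 4 = 9 (decimal)
Compute 1133 mod 9 = 8
8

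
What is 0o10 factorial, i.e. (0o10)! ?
Convert 0o10 (octal) → 1×8 = 8 (decimal)
Compute 8! = 40320
40320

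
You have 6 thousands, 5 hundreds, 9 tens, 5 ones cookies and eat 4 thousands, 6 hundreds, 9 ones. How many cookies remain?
Convert 6 thousands, 5 hundreds, 9 tens, 5 ones (place-value notation) → 6×1000 + 5×100 + 9×10 + 5 = 6595 (decimal)
Convert 4 thousands, 6 hundreds, 9 ones (place-value notation) → 4×1000 + 6×100 + 9 = 4609 (decimal)
Compute 6595 - 4609 = 1986
1986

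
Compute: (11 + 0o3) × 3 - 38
Convert 0o3 (octal) → 3 (decimal)
Expression in decimal: (11 + 3) × 3 - 38
Parentheses first: 11 + 3 = 14
Multiply: 14 × 3 = 42
Subtract: 42 - 38 = 4
4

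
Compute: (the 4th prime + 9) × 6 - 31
Convert the 4th prime (prime index) → 7 (decimal)
Expression in decimal: (7 + 9) × 6 - 31
Parentheses first: 7 + 9 = 16
Multiply: 16 × 6 = 96
Subtract: 96 - 31 = 65
65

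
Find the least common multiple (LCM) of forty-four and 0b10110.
Convert forty-four (English words) → 44 (decimal)
Convert 0b10110 (binary) → 16 + 4 + 2 = 22 (decimal)
Compute lcm(44, 22) = 44
44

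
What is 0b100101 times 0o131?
Convert 0b100101 (binary) → 32 + 4 + 1 = 37 (decimal)
Convert 0o131 (octal) → 1×64 + 3×8 + 1 = 89 (decimal)
Compute 37 × 89 = 3293
3293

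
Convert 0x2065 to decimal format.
Convert 0x2065 (hexadecimal) → 2×4096 + 6×16 + 5 = 8293 (decimal)
8293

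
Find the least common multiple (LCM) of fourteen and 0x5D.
Convert fourteen (English words) → 14 (decimal)
Convert 0x5D (hexadecimal) → 5×16 + 13 = 93 (decimal)
Compute lcm(14, 93) = 1302
1302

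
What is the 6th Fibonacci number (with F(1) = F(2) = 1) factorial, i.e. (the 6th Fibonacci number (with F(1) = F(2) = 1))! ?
Convert the 6th Fibonacci number (with F(1) = F(2) = 1) (Fibonacci index) → 1, 1, 2, 3, 5, 8 → 8 (decimal)
Compute 8! = 40320
40320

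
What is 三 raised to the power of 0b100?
Convert 三 (Chinese numeral) → 3 (decimal)
Convert 0b100 (binary) → 4 (decimal)
Compute 3 ^ 4 = 81
81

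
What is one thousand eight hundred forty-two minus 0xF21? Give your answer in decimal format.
Convert one thousand eight hundred forty-two (English words) → 1×1000 + 8×100 + 42 = 1842 (decimal)
Convert 0xF21 (hexadecimal) → 15×256 + 2×16 + 1 = 3873 (decimal)
Compute 1842 - 3873 = -2031
-2031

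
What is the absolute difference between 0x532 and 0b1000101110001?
Convert 0x532 (hexadecimal) → 5×256 + 3×16 + 2 = 1330 (decimal)
Convert 0b1000101110001 (binary) → 4096 + 256 + 64 + 32 + 16 + 1 = 4465 (decimal)
Compute |1330 - 4465| = 3135
3135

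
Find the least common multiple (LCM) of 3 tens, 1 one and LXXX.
Convert 3 tens, 1 one (place-value notation) → 3×10 + 1 = 31 (decimal)
Convert LXXX (Roman numeral) → 50 + 10 + 10 + 10 = 80 (decimal)
Compute lcm(31, 80) = 2480
2480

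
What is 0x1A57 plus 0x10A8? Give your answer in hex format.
Convert 0x1A57 (hexadecimal) → 1×4096 + 10×256 + 5×16 + 7 = 6743 (decimal)
Convert 0x10A8 (hexadecimal) → 1×4096 + 10×16 + 8 = 4264 (decimal)
Compute 6743 + 4264 = 11007
Convert 11007 (decimal) → 11007 = 2×4096 + 10×256 + 15×16 + 15 → 0x2AFF (hexadecimal)
0x2AFF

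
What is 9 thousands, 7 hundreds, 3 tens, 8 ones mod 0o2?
Convert 9 thousands, 7 hundreds, 3 tens, 8 ones (place-value notation) → 9×1000 + 7×100 + 3×10 + 8 = 9738 (decimal)
Convert 0o2 (octal) → 2 (decimal)
Compute 9738 mod 2 = 0
0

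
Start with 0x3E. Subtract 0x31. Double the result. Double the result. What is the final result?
Convert 0x3E (hexadecimal) → 3×16 + 14 = 62 (decimal)
Start: 62
Convert 0x31 (hexadecimal) → 3×16 + 1 = 49 (decimal)
62 - 49 = 13
13 × 2 = 26
26 × 2 = 52
52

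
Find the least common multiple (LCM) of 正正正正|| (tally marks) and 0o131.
Convert 正正正正|| (tally marks) → 5 + 5 + 5 + 5 + 2 = 22 (decimal)
Convert 0o131 (octal) → 1×64 + 3×8 + 1 = 89 (decimal)
Compute lcm(22, 89) = 1958
1958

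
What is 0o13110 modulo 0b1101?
Convert 0o13110 (octal) → 1×4096 + 3×512 + 1×64 + 1×8 = 5704 (decimal)
Convert 0b1101 (binary) → 8 + 4 + 1 = 13 (decimal)
Compute 5704 mod 13 = 10
10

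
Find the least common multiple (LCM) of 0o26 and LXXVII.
Convert 0o26 (octal) → 2×8 + 6 = 22 (decimal)
Convert LXXVII (Roman numeral) → 50 + 10 + 10 + 5 + 1 + 1 = 77 (decimal)
Compute lcm(22, 77) = 154
154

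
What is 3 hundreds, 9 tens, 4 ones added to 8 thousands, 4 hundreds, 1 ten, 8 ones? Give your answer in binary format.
Convert 3 hundreds, 9 tens, 4 ones (place-value notation) → 3×100 + 9×10 + 4 = 394 (decimal)
Convert 8 thousands, 4 hundreds, 1 ten, 8 ones (place-value notation) → 8×1000 + 4×100 + 1×10 + 8 = 8418 (decimal)
Compute 394 + 8418 = 8812
Convert 8812 (decimal) → 8812 = 8192 + 512 + 64 + 32 + 8 + 4 → 0b10001001101100 (binary)
0b10001001101100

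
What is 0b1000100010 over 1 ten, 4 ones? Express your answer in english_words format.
Convert 0b1000100010 (binary) → 512 + 32 + 2 = 546 (decimal)
Convert 1 ten, 4 ones (place-value notation) → 1×10 + 4 = 14 (decimal)
Compute 546 ÷ 14 = 39
Convert 39 (decimal) → thirty-nine (English words)
thirty-nine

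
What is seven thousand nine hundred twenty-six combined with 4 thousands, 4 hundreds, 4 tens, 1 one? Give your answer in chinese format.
Convert seven thousand nine hundred twenty-six (English words) → 7×1000 + 9×100 + 26 = 7926 (decimal)
Convert 4 thousands, 4 hundreds, 4 tens, 1 one (place-value notation) → 4×1000 + 4×100 + 4×10 + 1 = 4441 (decimal)
Compute 7926 + 4441 = 12367
Convert 12367 (decimal) → 12367 = 1×10000 + 2×1000 + 3×100 + 6×10 + 7 → 一万二千三百六十七 (Chinese numeral)
一万二千三百六十七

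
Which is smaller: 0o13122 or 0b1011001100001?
Convert 0o13122 (octal) → 1×4096 + 3×512 + 1×64 + 2×8 + 2 = 5714 (decimal)
Convert 0b1011001100001 (binary) → 4096 + 1024 + 512 + 64 + 32 + 1 = 5729 (decimal)
Compare 5714 vs 5729: smaller = 5714
5714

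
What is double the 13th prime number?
The 13th prime number = 41
Compute 41 × 2 = 82
82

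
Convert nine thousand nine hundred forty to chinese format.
Convert nine thousand nine hundred forty (English words) → 9×1000 + 9×100 + 40 = 9940 (decimal)
Convert 9940 (decimal) → 9940 = 9×1000 + 9×100 + 4×10 → 九千九百四十 (Chinese numeral)
九千九百四十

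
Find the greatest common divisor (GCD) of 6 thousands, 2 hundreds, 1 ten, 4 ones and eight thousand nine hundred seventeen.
Convert 6 thousands, 2 hundreds, 1 ten, 4 ones (place-value notation) → 6×1000 + 2×100 + 1×10 + 4 = 6214 (decimal)
Convert eight thousand nine hundred seventeen (English words) → 8×1000 + 9×100 + 17 = 8917 (decimal)
Compute gcd(6214, 8917) = 1
1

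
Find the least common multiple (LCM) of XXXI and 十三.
Convert XXXI (Roman numeral) → 10 + 10 + 10 + 1 = 31 (decimal)
Convert 十三 (Chinese numeral) → 1×10 + 3 = 13 (decimal)
Compute lcm(31, 13) = 403
403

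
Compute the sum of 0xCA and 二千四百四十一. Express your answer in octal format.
Convert 0xCA (hexadecimal) → 12×16 + 10 = 202 (decimal)
Convert 二千四百四十一 (Chinese numeral) → 2×1000 + 4×100 + 4×10 + 1 = 2441 (decimal)
Compute 202 + 2441 = 2643
Convert 2643 (decimal) → 2643 = 5×512 + 1×64 + 2×8 + 3 → 0o5123 (octal)
0o5123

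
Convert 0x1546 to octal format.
Convert 0x1546 (hexadecimal) → 1×4096 + 5×256 + 4×16 + 6 = 5446 (decimal)
Convert 5446 (decimal) → 5446 = 1×4096 + 2×512 + 5×64 + 6 → 0o12506 (octal)
0o12506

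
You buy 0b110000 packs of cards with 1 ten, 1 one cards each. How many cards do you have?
Convert 1 ten, 1 one (place-value notation) → 1×10 + 1 = 11 (decimal)
Convert 0b110000 (binary) → 32 + 16 = 48 (decimal)
Compute 11 × 48 = 528
528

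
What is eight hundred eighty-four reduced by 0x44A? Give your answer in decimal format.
Convert eight hundred eighty-four (English words) → 8×100 + 84 = 884 (decimal)
Convert 0x44A (hexadecimal) → 4×256 + 4×16 + 10 = 1098 (decimal)
Compute 884 - 1098 = -214
-214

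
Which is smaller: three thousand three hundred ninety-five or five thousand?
Convert three thousand three hundred ninety-five (English words) → 3×1000 + 3×100 + 95 = 3395 (decimal)
Convert five thousand (English words) → 5×1000 = 5000 (decimal)
Compare 3395 vs 5000: smaller = 3395
3395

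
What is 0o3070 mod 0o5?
Convert 0o3070 (octal) → 3×512 + 7×8 = 1592 (decimal)
Convert 0o5 (octal) → 5 (decimal)
Compute 1592 mod 5 = 2
2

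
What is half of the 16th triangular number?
The 16th triangular number = 16×17/2 = 136
Compute 136 ÷ 2 = 68
68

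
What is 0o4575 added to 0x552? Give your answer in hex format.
Convert 0o4575 (octal) → 4×512 + 5×64 + 7×8 + 5 = 2429 (decimal)
Convert 0x552 (hexadecimal) → 5×256 + 5×16 + 2 = 1362 (decimal)
Compute 2429 + 1362 = 3791
Convert 3791 (decimal) → 3791 = 14×256 + 12×16 + 15 → 0xECF (hexadecimal)
0xECF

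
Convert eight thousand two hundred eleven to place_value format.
Convert eight thousand two hundred eleven (English words) → 8×1000 + 2×100 + 11 = 8211 (decimal)
Convert 8211 (decimal) → 8211 = 8×1000 + 2×100 + 1×10 + 1 → 8 thousands, 2 hundreds, 1 ten, 1 one (place-value notation)
8 thousands, 2 hundreds, 1 ten, 1 one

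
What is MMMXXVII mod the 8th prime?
Convert MMMXXVII (Roman numeral) → 1000 + 1000 + 1000 + 10 + 10 + 5 + 1 + 1 = 3027 (decimal)
Convert the 8th prime (prime index) → 19 (decimal)
Compute 3027 mod 19 = 6
6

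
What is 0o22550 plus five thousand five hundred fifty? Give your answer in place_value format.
Convert 0o22550 (octal) → 2×4096 + 2×512 + 5×64 + 5×8 = 9576 (decimal)
Convert five thousand five hundred fifty (English words) → 5×1000 + 5×100 + 50 = 5550 (decimal)
Compute 9576 + 5550 = 15126
Convert 15126 (decimal) → 15126 = 15×1000 + 1×100 + 2×10 + 6 → 15 thousands, 1 hundred, 2 tens, 6 ones (place-value notation)
15 thousands, 1 hundred, 2 tens, 6 ones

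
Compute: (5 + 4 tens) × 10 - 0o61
Convert 4 tens (place-value notation) → 4×10 = 40 (decimal)
Convert 0o61 (octal) → 6×8 + 1 = 49 (decimal)
Expression in decimal: (5 + 40) × 10 - 49
Parentheses first: 5 + 40 = 45
Multiply: 45 × 10 = 450
Subtract: 450 - 49 = 401
401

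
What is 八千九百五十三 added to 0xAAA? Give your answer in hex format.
Convert 八千九百五十三 (Chinese numeral) → 8×1000 + 9×100 + 5×10 + 3 = 8953 (decimal)
Convert 0xAAA (hexadecimal) → 10×256 + 10×16 + 10 = 2730 (decimal)
Compute 8953 + 2730 = 11683
Convert 11683 (decimal) → 11683 = 2×4096 + 13×256 + 10×16 + 3 → 0x2DA3 (hexadecimal)
0x2DA3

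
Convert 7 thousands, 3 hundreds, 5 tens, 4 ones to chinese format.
Convert 7 thousands, 3 hundreds, 5 tens, 4 ones (place-value notation) → 7×1000 + 3×100 + 5×10 + 4 = 7354 (decimal)
Convert 7354 (decimal) → 7354 = 7×1000 + 3×100 + 5×10 + 4 → 七千三百五十四 (Chinese numeral)
七千三百五十四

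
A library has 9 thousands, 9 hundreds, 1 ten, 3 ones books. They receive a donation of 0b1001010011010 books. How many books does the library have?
Convert 9 thousands, 9 hundreds, 1 ten, 3 ones (place-value notation) → 9×1000 + 9×100 + 1×10 + 3 = 9913 (decimal)
Convert 0b1001010011010 (binary) → 4096 + 512 + 128 + 16 + 8 + 2 = 4762 (decimal)
Compute 9913 + 4762 = 14675
14675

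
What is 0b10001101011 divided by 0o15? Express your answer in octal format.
Convert 0b10001101011 (binary) → 1024 + 64 + 32 + 8 + 2 + 1 = 1131 (decimal)
Convert 0o15 (octal) → 1×8 + 5 = 13 (decimal)
Compute 1131 ÷ 13 = 87
Convert 87 (decimal) → 87 = 1×64 + 2×8 + 7 → 0o127 (octal)
0o127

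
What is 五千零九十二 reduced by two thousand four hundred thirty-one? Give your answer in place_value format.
Convert 五千零九十二 (Chinese numeral) → 5×1000 + 9×10 + 2 = 5092 (decimal)
Convert two thousand four hundred thirty-one (English words) → 2×1000 + 4×100 + 31 = 2431 (decimal)
Compute 5092 - 2431 = 2661
Convert 2661 (decimal) → 2661 = 2×1000 + 6×100 + 6×10 + 1 → 2 thousands, 6 hundreds, 6 tens, 1 one (place-value notation)
2 thousands, 6 hundreds, 6 tens, 1 one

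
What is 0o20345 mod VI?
Convert 0o20345 (octal) → 2×4096 + 3×64 + 4×8 + 5 = 8421 (decimal)
Convert VI (Roman numeral) → 5 + 1 = 6 (decimal)
Compute 8421 mod 6 = 3
3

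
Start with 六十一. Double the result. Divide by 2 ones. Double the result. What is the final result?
Convert 六十一 (Chinese numeral) → 6×10 + 1 = 61 (decimal)
Start: 61
61 × 2 = 122
Convert 2 ones (place-value notation) → 2 (decimal)
122 ÷ 2 = 61
61 × 2 = 122
122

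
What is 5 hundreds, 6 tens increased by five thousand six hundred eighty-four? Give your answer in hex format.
Convert 5 hundreds, 6 tens (place-value notation) → 5×100 + 6×10 = 560 (decimal)
Convert five thousand six hundred eighty-four (English words) → 5×1000 + 6×100 + 84 = 5684 (decimal)
Compute 560 + 5684 = 6244
Convert 6244 (decimal) → 6244 = 1×4096 + 8×256 + 6×16 + 4 → 0x1864 (hexadecimal)
0x1864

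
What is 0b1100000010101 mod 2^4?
Convert 0b1100000010101 (binary) → 4096 + 2048 + 16 + 4 + 1 = 6165 (decimal)
Convert 2^4 (power) → 16 (decimal)
Compute 6165 mod 16 = 5
5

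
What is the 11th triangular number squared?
The 11th triangular number = 11×12/2 = 66
Compute 66² = 66 × 66 = 4356
4356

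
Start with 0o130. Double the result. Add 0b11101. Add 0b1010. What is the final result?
Convert 0o130 (octal) → 1×64 + 3×8 = 88 (decimal)
Start: 88
88 × 2 = 176
Convert 0b11101 (binary) → 16 + 8 + 4 + 1 = 29 (decimal)
176 + 29 = 205
Convert 0b1010 (binary) → 8 + 2 = 10 (decimal)
205 + 10 = 215
215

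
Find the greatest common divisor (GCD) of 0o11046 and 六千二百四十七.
Convert 0o11046 (octal) → 1×4096 + 1×512 + 4×8 + 6 = 4646 (decimal)
Convert 六千二百四十七 (Chinese numeral) → 6×1000 + 2×100 + 4×10 + 7 = 6247 (decimal)
Compute gcd(4646, 6247) = 1
1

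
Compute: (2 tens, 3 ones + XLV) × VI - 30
Convert 2 tens, 3 ones (place-value notation) → 2×10 + 3 = 23 (decimal)
Convert XLV (Roman numeral) → 40 + 5 = 45 (decimal)
Convert VI (Roman numeral) → 5 + 1 = 6 (decimal)
Expression in decimal: (23 + 45) × 6 - 30
Parentheses first: 23 + 45 = 68
Multiply: 68 × 6 = 408
Subtract: 408 - 30 = 378
378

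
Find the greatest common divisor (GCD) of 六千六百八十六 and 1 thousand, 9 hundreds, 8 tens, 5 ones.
Convert 六千六百八十六 (Chinese numeral) → 6×1000 + 6×100 + 8×10 + 6 = 6686 (decimal)
Convert 1 thousand, 9 hundreds, 8 tens, 5 ones (place-value notation) → 1×1000 + 9×100 + 8×10 + 5 = 1985 (decimal)
Compute gcd(6686, 1985) = 1
1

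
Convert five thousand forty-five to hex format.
Convert five thousand forty-five (English words) → 5×1000 + 45 = 5045 (decimal)
Convert 5045 (decimal) → 5045 = 1×4096 + 3×256 + 11×16 + 5 → 0x13B5 (hexadecimal)
0x13B5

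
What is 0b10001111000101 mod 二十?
Convert 0b10001111000101 (binary) → 8192 + 512 + 256 + 128 + 64 + 4 + 1 = 9157 (decimal)
Convert 二十 (Chinese numeral) → 2×10 = 20 (decimal)
Compute 9157 mod 20 = 17
17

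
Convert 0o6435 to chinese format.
Convert 0o6435 (octal) → 6×512 + 4×64 + 3×8 + 5 = 3357 (decimal)
Convert 3357 (decimal) → 3357 = 3×1000 + 3×100 + 5×10 + 7 → 三千三百五十七 (Chinese numeral)
三千三百五十七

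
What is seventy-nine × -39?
Convert seventy-nine (English words) → 79 (decimal)
Compute 79 × -39 = -3081
-3081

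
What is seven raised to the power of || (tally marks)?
Convert seven (English words) → 7 (decimal)
Convert || (tally marks) → 2 (decimal)
Compute 7 ^ 2 = 49
49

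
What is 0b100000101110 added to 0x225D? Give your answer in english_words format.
Convert 0b100000101110 (binary) → 2048 + 32 + 8 + 4 + 2 = 2094 (decimal)
Convert 0x225D (hexadecimal) → 2×4096 + 2×256 + 5×16 + 13 = 8797 (decimal)
Compute 2094 + 8797 = 10891
Convert 10891 (decimal) → 10891 = 10×1000 + 8×100 + 91 → ten thousand eight hundred ninety-one (English words)
ten thousand eight hundred ninety-one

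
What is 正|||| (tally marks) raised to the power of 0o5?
Convert 正|||| (tally marks) → 5 + 4 = 9 (decimal)
Convert 0o5 (octal) → 5 (decimal)
Compute 9 ^ 5 = 59049
59049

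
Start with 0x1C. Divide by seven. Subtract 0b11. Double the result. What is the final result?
Convert 0x1C (hexadecimal) → 1×16 + 12 = 28 (decimal)
Start: 28
Convert seven (English words) → 7 (decimal)
28 ÷ 7 = 4
Convert 0b11 (binary) → 2 + 1 = 3 (decimal)
4 - 3 = 1
1 × 2 = 2
2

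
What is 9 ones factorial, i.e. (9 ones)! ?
Convert 9 ones (place-value notation) → 9 (decimal)
Compute 9! = 362880
362880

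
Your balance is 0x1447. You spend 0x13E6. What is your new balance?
Convert 0x1447 (hexadecimal) → 1×4096 + 4×256 + 4×16 + 7 = 5191 (decimal)
Convert 0x13E6 (hexadecimal) → 1×4096 + 3×256 + 14×16 + 6 = 5094 (decimal)
Compute 5191 - 5094 = 97
97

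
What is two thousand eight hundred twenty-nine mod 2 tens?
Convert two thousand eight hundred twenty-nine (English words) → 2×1000 + 8×100 + 29 = 2829 (decimal)
Convert 2 tens (place-value notation) → 2×10 = 20 (decimal)
Compute 2829 mod 20 = 9
9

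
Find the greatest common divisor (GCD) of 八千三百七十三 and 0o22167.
Convert 八千三百七十三 (Chinese numeral) → 8×1000 + 3×100 + 7×10 + 3 = 8373 (decimal)
Convert 0o22167 (octal) → 2×4096 + 2×512 + 1×64 + 6×8 + 7 = 9335 (decimal)
Compute gcd(8373, 9335) = 1
1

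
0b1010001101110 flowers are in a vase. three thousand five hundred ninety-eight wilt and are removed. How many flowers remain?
Convert 0b1010001101110 (binary) → 4096 + 1024 + 64 + 32 + 8 + 4 + 2 = 5230 (decimal)
Convert three thousand five hundred ninety-eight (English words) → 3×1000 + 5×100 + 98 = 3598 (decimal)
Compute 5230 - 3598 = 1632
1632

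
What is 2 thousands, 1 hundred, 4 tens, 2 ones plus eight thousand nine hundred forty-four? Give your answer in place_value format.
Convert 2 thousands, 1 hundred, 4 tens, 2 ones (place-value notation) → 2×1000 + 1×100 + 4×10 + 2 = 2142 (decimal)
Convert eight thousand nine hundred forty-four (English words) → 8×1000 + 9×100 + 44 = 8944 (decimal)
Compute 2142 + 8944 = 11086
Convert 11086 (decimal) → 11086 = 11×1000 + 8×10 + 6 → 11 thousands, 8 tens, 6 ones (place-value notation)
11 thousands, 8 tens, 6 ones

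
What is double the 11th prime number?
The 11th prime number = 31
Compute 31 × 2 = 62
62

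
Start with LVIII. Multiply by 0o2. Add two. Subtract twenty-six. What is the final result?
Convert LVIII (Roman numeral) → 50 + 5 + 1 + 1 + 1 = 58 (decimal)
Start: 58
Convert 0o2 (octal) → 2 (decimal)
58 × 2 = 116
Convert two (English words) → 2 (decimal)
116 + 2 = 118
Convert twenty-six (English words) → 26 (decimal)
118 - 26 = 92
92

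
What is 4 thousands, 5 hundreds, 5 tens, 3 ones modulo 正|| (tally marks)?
Convert 4 thousands, 5 hundreds, 5 tens, 3 ones (place-value notation) → 4×1000 + 5×100 + 5×10 + 3 = 4553 (decimal)
Convert 正|| (tally marks) → 5 + 2 = 7 (decimal)
Compute 4553 mod 7 = 3
3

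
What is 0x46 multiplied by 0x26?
Convert 0x46 (hexadecimal) → 4×16 + 6 = 70 (decimal)
Convert 0x26 (hexadecimal) → 2×16 + 6 = 38 (decimal)
Compute 70 × 38 = 2660
2660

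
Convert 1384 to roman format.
Convert 1384 (decimal) → 1384 = 1000 + 100 + 100 + 100 + 50 + 10 + 10 + 10 + 4 → MCCCLXXXIV (Roman numeral)
MCCCLXXXIV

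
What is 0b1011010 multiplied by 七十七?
Convert 0b1011010 (binary) → 64 + 16 + 8 + 2 = 90 (decimal)
Convert 七十七 (Chinese numeral) → 7×10 + 7 = 77 (decimal)
Compute 90 × 77 = 6930
6930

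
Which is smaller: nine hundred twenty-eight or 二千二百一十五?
Convert nine hundred twenty-eight (English words) → 9×100 + 28 = 928 (decimal)
Convert 二千二百一十五 (Chinese numeral) → 2×1000 + 2×100 + 1×10 + 5 = 2215 (decimal)
Compare 928 vs 2215: smaller = 928
928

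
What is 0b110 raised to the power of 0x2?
Convert 0b110 (binary) → 4 + 2 = 6 (decimal)
Convert 0x2 (hexadecimal) → 2 (decimal)
Compute 6 ^ 2 = 36
36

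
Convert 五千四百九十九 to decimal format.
Convert 五千四百九十九 (Chinese numeral) → 5×1000 + 4×100 + 9×10 + 9 = 5499 (decimal)
5499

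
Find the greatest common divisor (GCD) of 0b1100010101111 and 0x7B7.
Convert 0b1100010101111 (binary) → 4096 + 2048 + 128 + 32 + 8 + 4 + 2 + 1 = 6319 (decimal)
Convert 0x7B7 (hexadecimal) → 7×256 + 11×16 + 7 = 1975 (decimal)
Compute gcd(6319, 1975) = 1
1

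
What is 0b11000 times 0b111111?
Convert 0b11000 (binary) → 16 + 8 = 24 (decimal)
Convert 0b111111 (binary) → 32 + 16 + 8 + 4 + 2 + 1 = 63 (decimal)
Compute 24 × 63 = 1512
1512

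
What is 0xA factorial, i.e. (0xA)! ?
Convert 0xA (hexadecimal) → 10 (decimal)
Compute 10! = 3628800
3628800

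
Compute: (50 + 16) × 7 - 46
Parentheses first: 50 + 16 = 66
Multiply: 66 × 7 = 462
Subtract: 462 - 46 = 416
416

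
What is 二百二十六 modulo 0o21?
Convert 二百二十六 (Chinese numeral) → 2×100 + 2×10 + 6 = 226 (decimal)
Convert 0o21 (octal) → 2×8 + 1 = 17 (decimal)
Compute 226 mod 17 = 5
5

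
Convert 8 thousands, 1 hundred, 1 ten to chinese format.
Convert 8 thousands, 1 hundred, 1 ten (place-value notation) → 8×1000 + 1×100 + 1×10 = 8110 (decimal)
Convert 8110 (decimal) → 8110 = 8×1000 + 1×100 + 1×10 → 八千一百一十 (Chinese numeral)
八千一百一十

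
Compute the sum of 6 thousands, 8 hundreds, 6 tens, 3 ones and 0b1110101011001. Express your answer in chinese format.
Convert 6 thousands, 8 hundreds, 6 tens, 3 ones (place-value notation) → 6×1000 + 8×100 + 6×10 + 3 = 6863 (decimal)
Convert 0b1110101011001 (binary) → 4096 + 2048 + 1024 + 256 + 64 + 16 + 8 + 1 = 7513 (decimal)
Compute 6863 + 7513 = 14376
Convert 14376 (decimal) → 14376 = 1×10000 + 4×1000 + 3×100 + 7×10 + 6 → 一万四千三百七十六 (Chinese numeral)
一万四千三百七十六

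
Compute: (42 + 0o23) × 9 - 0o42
Convert 0o23 (octal) → 2×8 + 3 = 19 (decimal)
Convert 0o42 (octal) → 4×8 + 2 = 34 (decimal)
Expression in decimal: (42 + 19) × 9 - 34
Parentheses first: 42 + 19 = 61
Multiply: 61 × 9 = 549
Subtract: 549 - 34 = 515
515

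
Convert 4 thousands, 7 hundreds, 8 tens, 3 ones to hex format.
Convert 4 thousands, 7 hundreds, 8 tens, 3 ones (place-value notation) → 4×1000 + 7×100 + 8×10 + 3 = 4783 (decimal)
Convert 4783 (decimal) → 4783 = 1×4096 + 2×256 + 10×16 + 15 → 0x12AF (hexadecimal)
0x12AF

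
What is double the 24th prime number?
The 24th prime number = 89
Compute 89 × 2 = 178
178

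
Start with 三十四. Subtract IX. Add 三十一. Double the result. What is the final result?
Convert 三十四 (Chinese numeral) → 3×10 + 4 = 34 (decimal)
Start: 34
Convert IX (Roman numeral) → 9 (decimal)
34 - 9 = 25
Convert 三十一 (Chinese numeral) → 3×10 + 1 = 31 (decimal)
25 + 31 = 56
56 × 2 = 112
112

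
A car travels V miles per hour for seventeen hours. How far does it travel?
Convert V (Roman numeral) → 5 (decimal)
Convert seventeen (English words) → 17 (decimal)
Compute 5 × 17 = 85
85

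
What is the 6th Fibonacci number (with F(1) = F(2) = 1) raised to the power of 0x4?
Convert the 6th Fibonacci number (with F(1) = F(2) = 1) (Fibonacci index) → 1, 1, 2, 3, 5, 8 → 8 (decimal)
Convert 0x4 (hexadecimal) → 4 (decimal)
Compute 8 ^ 4 = 4096
4096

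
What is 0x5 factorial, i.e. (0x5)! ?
Convert 0x5 (hexadecimal) → 5 (decimal)
Compute 5! = 120
120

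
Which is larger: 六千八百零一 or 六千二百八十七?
Convert 六千八百零一 (Chinese numeral) → 6×1000 + 8×100 + 1 = 6801 (decimal)
Convert 六千二百八十七 (Chinese numeral) → 6×1000 + 2×100 + 8×10 + 7 = 6287 (decimal)
Compare 6801 vs 6287: larger = 6801
6801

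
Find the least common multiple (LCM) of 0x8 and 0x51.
Convert 0x8 (hexadecimal) → 8 (decimal)
Convert 0x51 (hexadecimal) → 5×16 + 1 = 81 (decimal)
Compute lcm(8, 81) = 648
648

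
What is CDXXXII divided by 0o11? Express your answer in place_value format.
Convert CDXXXII (Roman numeral) → 400 + 10 + 10 + 10 + 1 + 1 = 432 (decimal)
Convert 0o11 (octal) → 1×8 + 1 = 9 (decimal)
Compute 432 ÷ 9 = 48
Convert 48 (decimal) → 48 = 4×10 + 8 → 4 tens, 8 ones (place-value notation)
4 tens, 8 ones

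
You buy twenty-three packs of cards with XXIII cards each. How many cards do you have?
Convert XXIII (Roman numeral) → 10 + 10 + 1 + 1 + 1 = 23 (decimal)
Convert twenty-three (English words) → 23 (decimal)
Compute 23 × 23 = 529
529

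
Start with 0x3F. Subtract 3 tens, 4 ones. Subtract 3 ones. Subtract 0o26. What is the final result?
Convert 0x3F (hexadecimal) → 3×16 + 15 = 63 (decimal)
Start: 63
Convert 3 tens, 4 ones (place-value notation) → 3×10 + 4 = 34 (decimal)
63 - 34 = 29
Convert 3 ones (place-value notation) → 3 (decimal)
29 - 3 = 26
Convert 0o26 (octal) → 2×8 + 6 = 22 (decimal)
26 - 22 = 4
4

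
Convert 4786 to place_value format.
Convert 4786 (decimal) → 4786 = 4×1000 + 7×100 + 8×10 + 6 → 4 thousands, 7 hundreds, 8 tens, 6 ones (place-value notation)
4 thousands, 7 hundreds, 8 tens, 6 ones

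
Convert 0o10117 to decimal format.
Convert 0o10117 (octal) → 1×4096 + 1×64 + 1×8 + 7 = 4175 (decimal)
4175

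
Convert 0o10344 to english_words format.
Convert 0o10344 (octal) → 1×4096 + 3×64 + 4×8 + 4 = 4324 (decimal)
Convert 4324 (decimal) → 4324 = 4×1000 + 3×100 + 24 → four thousand three hundred twenty-four (English words)
four thousand three hundred twenty-four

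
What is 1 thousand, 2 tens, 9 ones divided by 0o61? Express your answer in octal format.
Convert 1 thousand, 2 tens, 9 ones (place-value notation) → 1×1000 + 2×10 + 9 = 1029 (decimal)
Convert 0o61 (octal) → 6×8 + 1 = 49 (decimal)
Compute 1029 ÷ 49 = 21
Convert 21 (decimal) → 21 = 2×8 + 5 → 0o25 (octal)
0o25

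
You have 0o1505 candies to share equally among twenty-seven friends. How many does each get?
Convert 0o1505 (octal) → 1×512 + 5×64 + 5 = 837 (decimal)
Convert twenty-seven (English words) → 27 (decimal)
Compute 837 ÷ 27 = 31
31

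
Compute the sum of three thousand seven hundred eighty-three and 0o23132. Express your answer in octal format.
Convert three thousand seven hundred eighty-three (English words) → 3×1000 + 7×100 + 83 = 3783 (decimal)
Convert 0o23132 (octal) → 2×4096 + 3×512 + 1×64 + 3×8 + 2 = 9818 (decimal)
Compute 3783 + 9818 = 13601
Convert 13601 (decimal) → 13601 = 3×4096 + 2×512 + 4×64 + 4×8 + 1 → 0o32441 (octal)
0o32441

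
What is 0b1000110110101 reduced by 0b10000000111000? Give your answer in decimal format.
Convert 0b1000110110101 (binary) → 4096 + 256 + 128 + 32 + 16 + 4 + 1 = 4533 (decimal)
Convert 0b10000000111000 (binary) → 8192 + 32 + 16 + 8 = 8248 (decimal)
Compute 4533 - 8248 = -3715
-3715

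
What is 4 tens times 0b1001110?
Convert 4 tens (place-value notation) → 4×10 = 40 (decimal)
Convert 0b1001110 (binary) → 64 + 8 + 4 + 2 = 78 (decimal)
Compute 40 × 78 = 3120
3120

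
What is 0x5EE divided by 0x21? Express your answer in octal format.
Convert 0x5EE (hexadecimal) → 5×256 + 14×16 + 14 = 1518 (decimal)
Convert 0x21 (hexadecimal) → 2×16 + 1 = 33 (decimal)
Compute 1518 ÷ 33 = 46
Convert 46 (decimal) → 46 = 5×8 + 6 → 0o56 (octal)
0o56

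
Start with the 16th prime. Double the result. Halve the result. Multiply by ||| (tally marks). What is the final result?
Convert the 16th prime (prime index) → 53 (decimal)
Start: 53
53 × 2 = 106
106 ÷ 2 = 53
Convert ||| (tally marks) → 3 (decimal)
53 × 3 = 159
159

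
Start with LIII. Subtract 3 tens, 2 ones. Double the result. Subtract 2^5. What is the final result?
Convert LIII (Roman numeral) → 50 + 1 + 1 + 1 = 53 (decimal)
Start: 53
Convert 3 tens, 2 ones (place-value notation) → 3×10 + 2 = 32 (decimal)
53 - 32 = 21
21 × 2 = 42
Convert 2^5 (power) → 32 (decimal)
42 - 32 = 10
10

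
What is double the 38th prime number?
The 38th prime number = 163
Compute 163 × 2 = 326
326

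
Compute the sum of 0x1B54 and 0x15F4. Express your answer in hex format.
Convert 0x1B54 (hexadecimal) → 1×4096 + 11×256 + 5×16 + 4 = 6996 (decimal)
Convert 0x15F4 (hexadecimal) → 1×4096 + 5×256 + 15×16 + 4 = 5620 (decimal)
Compute 6996 + 5620 = 12616
Convert 12616 (decimal) → 12616 = 3×4096 + 1×256 + 4×16 + 8 → 0x3148 (hexadecimal)
0x3148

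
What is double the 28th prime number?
The 28th prime number = 107
Compute 107 × 2 = 214
214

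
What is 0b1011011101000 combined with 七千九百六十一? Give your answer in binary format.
Convert 0b1011011101000 (binary) → 4096 + 1024 + 512 + 128 + 64 + 32 + 8 = 5864 (decimal)
Convert 七千九百六十一 (Chinese numeral) → 7×1000 + 9×100 + 6×10 + 1 = 7961 (decimal)
Compute 5864 + 7961 = 13825
Convert 13825 (decimal) → 13825 = 8192 + 4096 + 1024 + 512 + 1 → 0b11011000000001 (binary)
0b11011000000001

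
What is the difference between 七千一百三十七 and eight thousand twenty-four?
Convert 七千一百三十七 (Chinese numeral) → 7×1000 + 1×100 + 3×10 + 7 = 7137 (decimal)
Convert eight thousand twenty-four (English words) → 8×1000 + 24 = 8024 (decimal)
Difference: |7137 - 8024| = 887
887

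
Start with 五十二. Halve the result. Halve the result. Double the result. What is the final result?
Convert 五十二 (Chinese numeral) → 5×10 + 2 = 52 (decimal)
Start: 52
52 ÷ 2 = 26
26 ÷ 2 = 13
13 × 2 = 26
26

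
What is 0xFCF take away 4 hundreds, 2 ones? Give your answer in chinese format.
Convert 0xFCF (hexadecimal) → 15×256 + 12×16 + 15 = 4047 (decimal)
Convert 4 hundreds, 2 ones (place-value notation) → 4×100 + 2 = 402 (decimal)
Compute 4047 - 402 = 3645
Convert 3645 (decimal) → 3645 = 3×1000 + 6×100 + 4×10 + 5 → 三千六百四十五 (Chinese numeral)
三千六百四十五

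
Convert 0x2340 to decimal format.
Convert 0x2340 (hexadecimal) → 2×4096 + 3×256 + 4×16 = 9024 (decimal)
9024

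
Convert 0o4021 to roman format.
Convert 0o4021 (octal) → 4×512 + 2×8 + 1 = 2065 (decimal)
Convert 2065 (decimal) → 2065 = 1000 + 1000 + 50 + 10 + 5 → MMLXV (Roman numeral)
MMLXV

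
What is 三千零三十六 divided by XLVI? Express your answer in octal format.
Convert 三千零三十六 (Chinese numeral) → 3×1000 + 3×10 + 6 = 3036 (decimal)
Convert XLVI (Roman numeral) → 40 + 5 + 1 = 46 (decimal)
Compute 3036 ÷ 46 = 66
Convert 66 (decimal) → 66 = 1×64 + 2 → 0o102 (octal)
0o102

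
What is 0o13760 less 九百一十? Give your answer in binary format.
Convert 0o13760 (octal) → 1×4096 + 3×512 + 7×64 + 6×8 = 6128 (decimal)
Convert 九百一十 (Chinese numeral) → 9×100 + 1×10 = 910 (decimal)
Compute 6128 - 910 = 5218
Convert 5218 (decimal) → 5218 = 4096 + 1024 + 64 + 32 + 2 → 0b1010001100010 (binary)
0b1010001100010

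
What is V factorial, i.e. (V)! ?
Convert V (Roman numeral) → 5 (decimal)
Compute 5! = 120
120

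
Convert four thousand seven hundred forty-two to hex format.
Convert four thousand seven hundred forty-two (English words) → 4×1000 + 7×100 + 42 = 4742 (decimal)
Convert 4742 (decimal) → 4742 = 1×4096 + 2×256 + 8×16 + 6 → 0x1286 (hexadecimal)
0x1286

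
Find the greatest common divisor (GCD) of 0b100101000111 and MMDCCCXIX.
Convert 0b100101000111 (binary) → 2048 + 256 + 64 + 4 + 2 + 1 = 2375 (decimal)
Convert MMDCCCXIX (Roman numeral) → 1000 + 1000 + 500 + 100 + 100 + 100 + 10 + 9 = 2819 (decimal)
Compute gcd(2375, 2819) = 1
1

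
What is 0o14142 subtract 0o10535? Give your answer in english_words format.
Convert 0o14142 (octal) → 1×4096 + 4×512 + 1×64 + 4×8 + 2 = 6242 (decimal)
Convert 0o10535 (octal) → 1×4096 + 5×64 + 3×8 + 5 = 4445 (decimal)
Compute 6242 - 4445 = 1797
Convert 1797 (decimal) → 1797 = 1×1000 + 7×100 + 97 → one thousand seven hundred ninety-seven (English words)
one thousand seven hundred ninety-seven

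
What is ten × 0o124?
Convert ten (English words) → 10 (decimal)
Convert 0o124 (octal) → 1×64 + 2×8 + 4 = 84 (decimal)
Compute 10 × 84 = 840
840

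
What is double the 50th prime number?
The 50th prime number = 229
Compute 229 × 2 = 458
458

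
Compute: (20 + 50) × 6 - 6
Parentheses first: 20 + 50 = 70
Multiply: 70 × 6 = 420
Subtract: 420 - 6 = 414
414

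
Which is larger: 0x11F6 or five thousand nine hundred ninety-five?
Convert 0x11F6 (hexadecimal) → 1×4096 + 1×256 + 15×16 + 6 = 4598 (decimal)
Convert five thousand nine hundred ninety-five (English words) → 5×1000 + 9×100 + 95 = 5995 (decimal)
Compare 4598 vs 5995: larger = 5995
5995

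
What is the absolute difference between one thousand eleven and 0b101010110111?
Convert one thousand eleven (English words) → 1×1000 + 11 = 1011 (decimal)
Convert 0b101010110111 (binary) → 2048 + 512 + 128 + 32 + 16 + 4 + 2 + 1 = 2743 (decimal)
Compute |1011 - 2743| = 1732
1732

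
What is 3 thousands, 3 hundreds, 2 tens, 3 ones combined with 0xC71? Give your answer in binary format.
Convert 3 thousands, 3 hundreds, 2 tens, 3 ones (place-value notation) → 3×1000 + 3×100 + 2×10 + 3 = 3323 (decimal)
Convert 0xC71 (hexadecimal) → 12×256 + 7×16 + 1 = 3185 (decimal)
Compute 3323 + 3185 = 6508
Convert 6508 (decimal) → 6508 = 4096 + 2048 + 256 + 64 + 32 + 8 + 4 → 0b1100101101100 (binary)
0b1100101101100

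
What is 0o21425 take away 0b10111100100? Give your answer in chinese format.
Convert 0o21425 (octal) → 2×4096 + 1×512 + 4×64 + 2×8 + 5 = 8981 (decimal)
Convert 0b10111100100 (binary) → 1024 + 256 + 128 + 64 + 32 + 4 = 1508 (decimal)
Compute 8981 - 1508 = 7473
Convert 7473 (decimal) → 7473 = 7×1000 + 4×100 + 7×10 + 3 → 七千四百七十三 (Chinese numeral)
七千四百七十三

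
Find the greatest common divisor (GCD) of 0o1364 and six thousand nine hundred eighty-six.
Convert 0o1364 (octal) → 1×512 + 3×64 + 6×8 + 4 = 756 (decimal)
Convert six thousand nine hundred eighty-six (English words) → 6×1000 + 9×100 + 86 = 6986 (decimal)
Compute gcd(756, 6986) = 14
14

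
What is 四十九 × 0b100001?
Convert 四十九 (Chinese numeral) → 4×10 + 9 = 49 (decimal)
Convert 0b100001 (binary) → 32 + 1 = 33 (decimal)
Compute 49 × 33 = 1617
1617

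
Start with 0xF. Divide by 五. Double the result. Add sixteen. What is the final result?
Convert 0xF (hexadecimal) → 15 (decimal)
Start: 15
Convert 五 (Chinese numeral) → 5 (decimal)
15 ÷ 5 = 3
3 × 2 = 6
Convert sixteen (English words) → 16 (decimal)
6 + 16 = 22
22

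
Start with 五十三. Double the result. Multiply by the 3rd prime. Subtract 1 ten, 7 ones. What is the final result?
Convert 五十三 (Chinese numeral) → 5×10 + 3 = 53 (decimal)
Start: 53
53 × 2 = 106
Convert the 3rd prime (prime index) → 5 (decimal)
106 × 5 = 530
Convert 1 ten, 7 ones (place-value notation) → 1×10 + 7 = 17 (decimal)
530 - 17 = 513
513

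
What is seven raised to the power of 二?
Convert seven (English words) → 7 (decimal)
Convert 二 (Chinese numeral) → 2 (decimal)
Compute 7 ^ 2 = 49
49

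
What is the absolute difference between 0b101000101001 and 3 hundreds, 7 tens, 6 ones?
Convert 0b101000101001 (binary) → 2048 + 512 + 32 + 8 + 1 = 2601 (decimal)
Convert 3 hundreds, 7 tens, 6 ones (place-value notation) → 3×100 + 7×10 + 6 = 376 (decimal)
Compute |2601 - 376| = 2225
2225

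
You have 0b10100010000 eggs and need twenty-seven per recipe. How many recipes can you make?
Convert 0b10100010000 (binary) → 1024 + 256 + 16 = 1296 (decimal)
Convert twenty-seven (English words) → 27 (decimal)
Compute 1296 ÷ 27 = 48
48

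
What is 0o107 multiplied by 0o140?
Convert 0o107 (octal) → 1×64 + 7 = 71 (decimal)
Convert 0o140 (octal) → 1×64 + 4×8 = 96 (decimal)
Compute 71 × 96 = 6816
6816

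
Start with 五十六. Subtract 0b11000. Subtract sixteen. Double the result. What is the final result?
Convert 五十六 (Chinese numeral) → 5×10 + 6 = 56 (decimal)
Start: 56
Convert 0b11000 (binary) → 16 + 8 = 24 (decimal)
56 - 24 = 32
Convert sixteen (English words) → 16 (decimal)
32 - 16 = 16
16 × 2 = 32
32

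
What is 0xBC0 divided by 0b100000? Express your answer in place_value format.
Convert 0xBC0 (hexadecimal) → 11×256 + 12×16 = 3008 (decimal)
Convert 0b100000 (binary) → 32 (decimal)
Compute 3008 ÷ 32 = 94
Convert 94 (decimal) → 94 = 9×10 + 4 → 9 tens, 4 ones (place-value notation)
9 tens, 4 ones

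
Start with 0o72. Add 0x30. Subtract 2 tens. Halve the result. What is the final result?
Convert 0o72 (octal) → 7×8 + 2 = 58 (decimal)
Start: 58
Convert 0x30 (hexadecimal) → 3×16 = 48 (decimal)
58 + 48 = 106
Convert 2 tens (place-value notation) → 2×10 = 20 (decimal)
106 - 20 = 86
86 ÷ 2 = 43
43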